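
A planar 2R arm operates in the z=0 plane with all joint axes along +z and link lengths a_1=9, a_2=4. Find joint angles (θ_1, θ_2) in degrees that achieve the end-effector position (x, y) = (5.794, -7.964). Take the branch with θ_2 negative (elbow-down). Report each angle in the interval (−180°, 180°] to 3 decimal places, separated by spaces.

cos θ_2 = (96.9957−9²−4²)/(2·9·4) = -0.0001; θ_2 = -90.0034° (elbow-down)
β = atan2(-7.9640,5.7940) = -53.9632°; ψ = atan2(-4.0000,8.9998) = -23.9630°
θ_1 = β − ψ = -30.0002°

-30.000 -90.003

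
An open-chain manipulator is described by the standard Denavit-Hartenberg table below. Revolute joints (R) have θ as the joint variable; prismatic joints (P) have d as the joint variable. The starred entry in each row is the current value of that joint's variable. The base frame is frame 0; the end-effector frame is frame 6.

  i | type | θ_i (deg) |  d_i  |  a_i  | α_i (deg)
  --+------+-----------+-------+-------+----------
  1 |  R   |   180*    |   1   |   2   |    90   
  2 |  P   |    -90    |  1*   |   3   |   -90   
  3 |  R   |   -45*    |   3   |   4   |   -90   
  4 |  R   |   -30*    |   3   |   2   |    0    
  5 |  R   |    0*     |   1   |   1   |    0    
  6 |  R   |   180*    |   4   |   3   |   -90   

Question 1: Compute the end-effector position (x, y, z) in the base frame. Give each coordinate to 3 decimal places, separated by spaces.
after link 1: o_1 = (-2.0000, 0.0000, 1.0000)
after link 2: o_2 = (-2.0000, 1.0000, -2.0000)
after link 3: o_3 = (-5.0000, 3.8284, -4.8284)
after link 4: o_4 = (-6.0000, 2.9319, -8.1745)
after link 5: o_5 = (-6.5000, 2.8371, -9.4940)
after link 6: o_6 = (-5.0000, -1.8284, -10.4853)

-5.000 -1.828 -10.485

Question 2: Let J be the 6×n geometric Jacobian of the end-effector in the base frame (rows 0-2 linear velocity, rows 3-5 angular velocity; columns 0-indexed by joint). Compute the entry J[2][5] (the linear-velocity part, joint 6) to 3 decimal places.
1.061

axis z_5 = (-0.0000,-0.7071,-0.7071); lever o_n−o_5 = (1.5000,-4.6655,-0.9913)
cross product → J_v[:, 5] = (-2.5981,-1.0607,1.0607)
J_ω[:, 5] = z_5
entry J[2][5] = 1.0607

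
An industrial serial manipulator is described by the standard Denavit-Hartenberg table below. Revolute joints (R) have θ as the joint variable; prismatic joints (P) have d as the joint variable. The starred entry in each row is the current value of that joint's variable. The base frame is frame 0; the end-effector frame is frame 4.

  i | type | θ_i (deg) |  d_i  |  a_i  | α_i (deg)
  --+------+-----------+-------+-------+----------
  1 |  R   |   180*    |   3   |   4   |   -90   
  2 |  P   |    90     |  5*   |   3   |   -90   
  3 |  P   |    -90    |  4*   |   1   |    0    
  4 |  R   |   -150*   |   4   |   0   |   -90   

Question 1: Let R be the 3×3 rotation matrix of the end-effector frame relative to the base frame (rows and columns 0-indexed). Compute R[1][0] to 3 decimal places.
End-effector x-axis (col 0 of R) = (0.0000,0.8660,0.5000)
R[1][0] = 0.8660

0.866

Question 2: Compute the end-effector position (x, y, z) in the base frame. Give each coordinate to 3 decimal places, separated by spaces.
after link 1: o_1 = (-4.0000, 0.0000, 3.0000)
after link 2: o_2 = (-4.0000, -5.0000, 0.0000)
after link 3: o_3 = (-0.0000, -6.0000, 0.0000)
after link 4: o_4 = (4.0000, -6.0000, -0.0000)

4.000 -6.000 -0.000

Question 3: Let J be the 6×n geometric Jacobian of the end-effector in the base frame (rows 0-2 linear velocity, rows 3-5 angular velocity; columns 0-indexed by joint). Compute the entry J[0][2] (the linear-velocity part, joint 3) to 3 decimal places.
prismatic axis z_2 = (1.0000,-0.0000,-0.0000)
J_v[:, 2] = z_2; J_ω[:, 2] = (0,0,0)
entry J[0][2] = 1.0000

1.000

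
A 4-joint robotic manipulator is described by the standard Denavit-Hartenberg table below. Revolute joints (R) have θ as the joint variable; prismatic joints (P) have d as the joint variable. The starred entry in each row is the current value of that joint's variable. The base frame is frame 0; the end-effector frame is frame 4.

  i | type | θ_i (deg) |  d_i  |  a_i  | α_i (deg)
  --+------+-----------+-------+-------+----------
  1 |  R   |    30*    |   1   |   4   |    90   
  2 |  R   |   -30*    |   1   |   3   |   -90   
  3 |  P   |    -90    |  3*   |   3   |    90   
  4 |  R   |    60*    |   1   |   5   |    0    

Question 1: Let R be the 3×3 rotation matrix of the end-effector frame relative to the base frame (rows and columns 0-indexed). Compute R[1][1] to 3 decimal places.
End-effector y-axis (col 1 of R) = (-0.2165,0.8750,0.4330)
R[1][1] = 0.8750

0.875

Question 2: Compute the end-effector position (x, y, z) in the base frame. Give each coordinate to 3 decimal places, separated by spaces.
after link 1: o_1 = (3.4641, 2.0000, 1.0000)
after link 2: o_2 = (6.2141, 2.4330, -0.5000)
after link 3: o_3 = (9.0131, 0.5849, 2.0981)
after link 4: o_4 = (11.3881, -0.9306, 6.3481)

11.388 -0.931 6.348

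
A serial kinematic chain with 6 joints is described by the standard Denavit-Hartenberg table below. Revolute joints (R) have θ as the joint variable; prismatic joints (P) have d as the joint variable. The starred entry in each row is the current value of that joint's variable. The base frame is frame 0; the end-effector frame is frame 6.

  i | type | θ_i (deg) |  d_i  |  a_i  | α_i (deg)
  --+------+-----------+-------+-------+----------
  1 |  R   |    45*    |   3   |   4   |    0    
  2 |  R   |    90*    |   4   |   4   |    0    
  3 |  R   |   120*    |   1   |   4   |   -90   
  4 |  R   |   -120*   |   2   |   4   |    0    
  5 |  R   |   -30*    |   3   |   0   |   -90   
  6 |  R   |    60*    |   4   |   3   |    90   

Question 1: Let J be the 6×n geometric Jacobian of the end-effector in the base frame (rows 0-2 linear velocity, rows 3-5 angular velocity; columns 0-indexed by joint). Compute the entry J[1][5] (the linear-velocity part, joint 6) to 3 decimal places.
axis z_5 = (-0.1294,-0.4830,0.8660); lever o_n−o_5 = (-2.6910,-0.0046,4.2141)
cross product → J_v[:, 5] = (-2.0312,-1.7851,-1.2990)
J_ω[:, 5] = z_5
entry J[1][5] = -1.7851

-1.785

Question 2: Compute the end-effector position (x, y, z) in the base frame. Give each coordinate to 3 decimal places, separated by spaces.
1.621 2.426 15.678

after link 1: o_1 = (2.8284, 2.8284, 3.0000)
after link 2: o_2 = (0.0000, 5.6569, 7.0000)
after link 3: o_3 = (-1.0353, 1.7932, 8.0000)
after link 4: o_4 = (1.4142, 3.2074, 11.4641)
after link 5: o_5 = (4.3120, 2.4309, 11.4641)
after link 6: o_6 = (1.6210, 2.4263, 15.6782)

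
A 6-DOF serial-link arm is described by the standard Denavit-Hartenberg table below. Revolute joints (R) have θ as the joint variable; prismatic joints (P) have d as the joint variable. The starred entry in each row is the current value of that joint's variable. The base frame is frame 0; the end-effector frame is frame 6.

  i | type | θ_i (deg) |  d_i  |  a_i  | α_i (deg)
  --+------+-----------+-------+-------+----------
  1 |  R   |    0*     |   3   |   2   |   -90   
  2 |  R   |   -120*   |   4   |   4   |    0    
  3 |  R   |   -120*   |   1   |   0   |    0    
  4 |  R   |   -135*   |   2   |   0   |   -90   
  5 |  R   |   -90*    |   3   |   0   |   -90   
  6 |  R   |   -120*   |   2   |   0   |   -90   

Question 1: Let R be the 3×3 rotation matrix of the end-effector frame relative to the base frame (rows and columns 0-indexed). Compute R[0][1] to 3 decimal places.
-0.966

End-effector y-axis (col 1 of R) = (-0.9659,0.0000,-0.2588)
R[0][1] = -0.9659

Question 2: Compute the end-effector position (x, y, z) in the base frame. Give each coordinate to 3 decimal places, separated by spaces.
2.708 7.000 4.084

after link 1: o_1 = (2.0000, 0.0000, 3.0000)
after link 2: o_2 = (0.0000, 4.0000, 6.4641)
after link 3: o_3 = (0.0000, 5.0000, 6.4641)
after link 4: o_4 = (0.0000, 7.0000, 6.4641)
after link 5: o_5 = (0.7765, 7.0000, 3.5663)
after link 6: o_6 = (2.7083, 7.0000, 4.0840)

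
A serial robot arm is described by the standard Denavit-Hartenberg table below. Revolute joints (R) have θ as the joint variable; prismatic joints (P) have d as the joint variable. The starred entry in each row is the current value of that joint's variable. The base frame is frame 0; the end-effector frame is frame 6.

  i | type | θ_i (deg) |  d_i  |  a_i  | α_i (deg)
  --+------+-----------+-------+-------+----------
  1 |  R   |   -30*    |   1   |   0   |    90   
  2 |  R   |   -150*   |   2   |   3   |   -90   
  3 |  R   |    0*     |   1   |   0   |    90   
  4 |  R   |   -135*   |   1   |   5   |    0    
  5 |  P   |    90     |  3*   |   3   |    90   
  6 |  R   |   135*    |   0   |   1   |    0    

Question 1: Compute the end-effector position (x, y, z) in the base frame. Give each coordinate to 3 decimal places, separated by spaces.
after link 1: o_1 = (0.0000, 0.0000, 1.0000)
after link 2: o_2 = (-3.2500, -0.4330, -0.5000)
after link 3: o_3 = (-2.8170, -0.6830, -1.3660)
after link 4: o_4 = (-2.1963, -2.1961, 3.4636)
after link 5: o_5 = (-6.2058, -3.3453, 4.2401)
after link 6: o_6 = (-5.9679, -4.2992, 4.0570)

-5.968 -4.299 4.057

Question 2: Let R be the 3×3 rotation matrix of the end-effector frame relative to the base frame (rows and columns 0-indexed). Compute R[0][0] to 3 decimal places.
End-effector x-axis (col 0 of R) = (0.2380,-0.9539,-0.1830)
R[0][0] = 0.2380

0.238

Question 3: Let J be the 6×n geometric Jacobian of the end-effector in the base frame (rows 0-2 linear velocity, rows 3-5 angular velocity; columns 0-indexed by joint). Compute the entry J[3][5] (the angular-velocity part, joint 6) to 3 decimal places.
axis z_5 = (0.2241,-0.1294,0.9659); lever o_n−o_5 = (0.2380,-0.9539,-0.1830)
cross product → J_v[:, 5] = (0.9451,0.2709,-0.1830)
J_ω[:, 5] = z_5
entry J[3][5] = 0.2241

0.224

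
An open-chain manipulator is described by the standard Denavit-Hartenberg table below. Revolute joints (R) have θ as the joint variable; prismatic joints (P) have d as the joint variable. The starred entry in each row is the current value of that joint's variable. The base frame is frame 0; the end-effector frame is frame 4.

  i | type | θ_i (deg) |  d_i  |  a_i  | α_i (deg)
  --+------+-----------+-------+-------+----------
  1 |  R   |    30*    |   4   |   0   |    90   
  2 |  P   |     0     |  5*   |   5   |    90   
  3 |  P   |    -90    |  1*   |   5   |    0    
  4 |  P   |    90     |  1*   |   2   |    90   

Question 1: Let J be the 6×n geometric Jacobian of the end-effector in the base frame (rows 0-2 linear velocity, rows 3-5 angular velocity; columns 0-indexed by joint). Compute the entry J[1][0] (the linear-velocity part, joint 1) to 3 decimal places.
axis z_0 = ẑ; lever o_n−o_0 = (6.0622,3.5000,2.0000)
cross product → J_v[:, 0] = (-3.5000,6.0622,0.0000)
J_ω[:, 0] = z_0
entry J[1][0] = 6.0622

6.062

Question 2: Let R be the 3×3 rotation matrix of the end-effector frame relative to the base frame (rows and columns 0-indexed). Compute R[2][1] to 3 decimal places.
-1.000

End-effector y-axis (col 1 of R) = (0.0000,-0.0000,-1.0000)
R[2][1] = -1.0000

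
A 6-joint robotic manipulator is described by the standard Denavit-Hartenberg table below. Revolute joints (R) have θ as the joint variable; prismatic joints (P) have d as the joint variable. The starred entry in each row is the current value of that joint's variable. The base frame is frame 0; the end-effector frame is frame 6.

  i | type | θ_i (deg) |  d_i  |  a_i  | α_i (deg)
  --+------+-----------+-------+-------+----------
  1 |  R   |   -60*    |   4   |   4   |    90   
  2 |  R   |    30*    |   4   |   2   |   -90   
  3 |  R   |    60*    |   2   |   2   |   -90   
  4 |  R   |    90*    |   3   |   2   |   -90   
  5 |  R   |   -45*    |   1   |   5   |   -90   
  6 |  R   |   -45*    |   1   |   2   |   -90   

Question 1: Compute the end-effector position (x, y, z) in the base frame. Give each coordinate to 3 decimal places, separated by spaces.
after link 1: o_1 = (2.0000, -3.4641, 4.0000)
after link 2: o_2 = (-0.5981, -6.9641, 5.0000)
after link 3: o_3 = (0.8349, -5.9821, 7.2321)
after link 4: o_4 = (1.5090, -4.1495, 4.2010)
after link 5: o_5 = (1.6315, -2.5582, -0.6418)
after link 6: o_6 = (0.7084, -3.1160, -2.6006)

0.708 -3.116 -2.601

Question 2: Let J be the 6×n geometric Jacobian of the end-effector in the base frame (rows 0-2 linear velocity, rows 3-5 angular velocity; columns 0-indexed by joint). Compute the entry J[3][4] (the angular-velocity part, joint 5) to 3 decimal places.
-0.967

axis z_4 = (-0.9665,-0.0580,-0.2500); lever o_n−o_4 = (-0.8006,1.0336,-6.8016)
cross product → J_v[:, 4] = (0.6530,-6.3736,-1.0454)
J_ω[:, 4] = z_4
entry J[3][4] = -0.9665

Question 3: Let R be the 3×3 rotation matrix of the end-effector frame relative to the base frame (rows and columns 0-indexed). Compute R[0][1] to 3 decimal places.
End-effector y-axis (col 1 of R) = (-0.1358,0.9422,0.3062)
R[0][1] = -0.1358

-0.136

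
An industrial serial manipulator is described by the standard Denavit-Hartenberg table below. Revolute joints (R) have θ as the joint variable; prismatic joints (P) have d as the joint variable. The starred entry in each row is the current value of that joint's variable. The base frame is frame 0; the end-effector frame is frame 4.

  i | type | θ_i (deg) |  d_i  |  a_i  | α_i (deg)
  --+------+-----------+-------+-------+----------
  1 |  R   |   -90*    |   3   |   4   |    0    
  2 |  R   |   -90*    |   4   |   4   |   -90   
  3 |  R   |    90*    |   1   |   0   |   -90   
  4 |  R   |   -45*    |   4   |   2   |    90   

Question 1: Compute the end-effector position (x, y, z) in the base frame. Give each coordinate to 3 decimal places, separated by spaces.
after link 1: o_1 = (0.0000, -4.0000, 3.0000)
after link 2: o_2 = (-4.0000, -4.0000, 7.0000)
after link 3: o_3 = (-4.0000, -5.0000, 7.0000)
after link 4: o_4 = (0.0000, -6.4142, 5.5858)

0.000 -6.414 5.586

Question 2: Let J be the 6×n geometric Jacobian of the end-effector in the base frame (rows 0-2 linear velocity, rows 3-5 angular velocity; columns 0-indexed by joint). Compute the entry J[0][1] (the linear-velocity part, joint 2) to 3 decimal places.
2.414

axis z_1 = (0.0000,0.0000,1.0000); lever o_n−o_1 = (0.0000,-2.4142,2.5858)
cross product → J_v[:, 1] = (2.4142,0.0000,-0.0000)
J_ω[:, 1] = z_1
entry J[0][1] = 2.4142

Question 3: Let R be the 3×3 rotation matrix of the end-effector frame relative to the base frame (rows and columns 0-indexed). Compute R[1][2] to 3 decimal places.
End-effector z-axis (col 2 of R) = (0.0000,-0.7071,0.7071)
R[1][2] = -0.7071

-0.707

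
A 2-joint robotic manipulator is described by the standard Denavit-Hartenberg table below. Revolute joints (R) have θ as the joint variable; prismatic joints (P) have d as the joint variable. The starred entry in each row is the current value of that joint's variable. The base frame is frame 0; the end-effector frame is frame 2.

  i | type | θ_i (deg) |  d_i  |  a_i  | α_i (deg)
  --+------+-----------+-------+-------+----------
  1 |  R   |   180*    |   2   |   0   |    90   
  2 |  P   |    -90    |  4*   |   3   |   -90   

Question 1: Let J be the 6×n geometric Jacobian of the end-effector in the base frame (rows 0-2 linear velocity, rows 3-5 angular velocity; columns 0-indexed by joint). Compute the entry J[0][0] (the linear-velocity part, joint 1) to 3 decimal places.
-4.000

axis z_0 = ẑ; lever o_n−o_0 = (0.0000,4.0000,-1.0000)
cross product → J_v[:, 0] = (-4.0000,0.0000,0.0000)
J_ω[:, 0] = z_0
entry J[0][0] = -4.0000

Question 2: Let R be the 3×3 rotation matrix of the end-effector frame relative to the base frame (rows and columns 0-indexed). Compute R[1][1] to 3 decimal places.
End-effector y-axis (col 1 of R) = (-0.0000,-1.0000,-0.0000)
R[1][1] = -1.0000

-1.000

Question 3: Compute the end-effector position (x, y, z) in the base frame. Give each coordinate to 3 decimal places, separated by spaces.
after link 1: o_1 = (0.0000, 0.0000, 2.0000)
after link 2: o_2 = (0.0000, 4.0000, -1.0000)

0.000 4.000 -1.000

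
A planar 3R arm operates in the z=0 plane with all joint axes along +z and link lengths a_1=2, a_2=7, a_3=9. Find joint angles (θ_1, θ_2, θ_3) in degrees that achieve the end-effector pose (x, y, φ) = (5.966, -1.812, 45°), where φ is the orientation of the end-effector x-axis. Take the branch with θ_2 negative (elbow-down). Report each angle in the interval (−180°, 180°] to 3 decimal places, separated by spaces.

-45.012 -59.989 150.001

wrist centre = target − a_3·(cos φ, sin φ) = (-0.3980, -8.1760)
cos θ_2 = (67.0047−2²−7²)/(2·2·7) = 0.5002; θ_2 = -59.9889° (elbow-down)
β = atan2(-8.1760,-0.3980) = -92.7866°; ψ = atan2(-6.0615,5.5012) = -47.7743°
θ_1 = β − ψ = -45.0123°
θ_3 = φ − θ_1 − θ_2 = 150.0012° (wrapped to (-180°,180°])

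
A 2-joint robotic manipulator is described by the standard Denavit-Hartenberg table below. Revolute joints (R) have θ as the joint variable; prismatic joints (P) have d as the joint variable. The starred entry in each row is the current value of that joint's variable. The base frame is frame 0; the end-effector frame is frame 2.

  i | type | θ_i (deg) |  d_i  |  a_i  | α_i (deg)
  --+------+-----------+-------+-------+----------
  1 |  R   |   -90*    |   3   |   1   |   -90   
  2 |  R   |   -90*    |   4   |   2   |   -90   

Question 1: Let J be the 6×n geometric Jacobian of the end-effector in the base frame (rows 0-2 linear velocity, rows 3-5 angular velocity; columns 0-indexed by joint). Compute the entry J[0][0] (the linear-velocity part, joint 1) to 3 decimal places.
1.000

axis z_0 = ẑ; lever o_n−o_0 = (4.0000,-1.0000,5.0000)
cross product → J_v[:, 0] = (1.0000,4.0000,-0.0000)
J_ω[:, 0] = z_0
entry J[0][0] = 1.0000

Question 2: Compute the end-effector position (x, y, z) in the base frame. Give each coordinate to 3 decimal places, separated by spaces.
4.000 -1.000 5.000

after link 1: o_1 = (0.0000, -1.0000, 3.0000)
after link 2: o_2 = (4.0000, -1.0000, 5.0000)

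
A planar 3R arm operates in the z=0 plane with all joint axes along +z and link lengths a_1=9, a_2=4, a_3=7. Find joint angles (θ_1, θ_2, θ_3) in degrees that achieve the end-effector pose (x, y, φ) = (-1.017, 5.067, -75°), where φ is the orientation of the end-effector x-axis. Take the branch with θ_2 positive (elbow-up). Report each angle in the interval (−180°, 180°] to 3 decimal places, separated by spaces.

90.002 44.997 150.001

wrist centre = target − a_3·(cos φ, sin φ) = (-2.8287, 11.8285)
cos θ_2 = (147.9147−9²−4²)/(2·9·4) = 0.7071; θ_2 = 44.9966° (elbow-up)
β = atan2(11.8285,-2.8287) = 103.4495°; ψ = atan2(2.8283,11.8286) = 13.4472°
θ_1 = β − ψ = 90.0023°
θ_3 = φ − θ_1 − θ_2 = 150.0011° (wrapped to (-180°,180°])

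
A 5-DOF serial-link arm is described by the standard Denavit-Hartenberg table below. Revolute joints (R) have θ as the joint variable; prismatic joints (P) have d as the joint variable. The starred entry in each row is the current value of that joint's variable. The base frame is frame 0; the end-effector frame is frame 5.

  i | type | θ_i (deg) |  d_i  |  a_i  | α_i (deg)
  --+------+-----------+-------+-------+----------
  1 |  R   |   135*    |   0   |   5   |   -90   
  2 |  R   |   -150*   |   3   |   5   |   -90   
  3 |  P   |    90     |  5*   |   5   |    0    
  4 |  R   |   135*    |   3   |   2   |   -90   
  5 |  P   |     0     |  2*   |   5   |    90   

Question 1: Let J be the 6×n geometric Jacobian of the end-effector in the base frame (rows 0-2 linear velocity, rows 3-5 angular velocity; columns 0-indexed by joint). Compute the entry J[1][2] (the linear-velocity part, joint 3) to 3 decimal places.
prismatic axis z_2 = (-0.3536,0.3536,0.8660)
J_v[:, 2] = z_2; J_ω[:, 2] = (0,0,0)
entry J[1][2] = 0.3536

0.354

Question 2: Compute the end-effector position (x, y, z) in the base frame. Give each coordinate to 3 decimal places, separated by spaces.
after link 1: o_1 = (-3.5355, 3.5355, 0.0000)
after link 2: o_2 = (-2.5950, -1.6476, 2.5000)
after link 3: o_3 = (-0.8272, 3.6557, 6.8301)
after link 4: o_4 = (-3.7539, 4.5823, 8.7211)
after link 5: o_5 = (-8.5529, 2.3814, 7.6604)

-8.553 2.381 7.660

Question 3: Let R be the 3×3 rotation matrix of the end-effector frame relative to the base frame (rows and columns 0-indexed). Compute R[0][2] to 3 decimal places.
-0.354

End-effector z-axis (col 2 of R) = (-0.3536,0.3536,0.8660)
R[0][2] = -0.3536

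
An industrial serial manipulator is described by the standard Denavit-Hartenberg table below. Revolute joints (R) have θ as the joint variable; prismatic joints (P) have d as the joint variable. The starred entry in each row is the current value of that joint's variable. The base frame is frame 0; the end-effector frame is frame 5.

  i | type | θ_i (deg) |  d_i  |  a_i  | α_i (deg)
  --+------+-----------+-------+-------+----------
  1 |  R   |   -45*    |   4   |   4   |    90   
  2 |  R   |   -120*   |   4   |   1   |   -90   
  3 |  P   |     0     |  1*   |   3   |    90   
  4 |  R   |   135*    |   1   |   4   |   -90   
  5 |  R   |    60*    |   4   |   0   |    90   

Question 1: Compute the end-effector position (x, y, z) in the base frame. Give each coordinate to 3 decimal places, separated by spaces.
0.491 -7.562 4.935

after link 1: o_1 = (2.8284, -2.8284, 4.0000)
after link 2: o_2 = (-0.3536, -5.3033, 3.1340)
after link 3: o_3 = (-0.8018, -4.8550, 0.0359)
after link 4: o_4 = (1.2231, -8.2942, 1.0712)
after link 5: o_5 = (0.4911, -7.5621, 4.9349)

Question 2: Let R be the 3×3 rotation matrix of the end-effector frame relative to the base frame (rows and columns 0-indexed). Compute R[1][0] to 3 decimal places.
0.271

End-effector x-axis (col 0 of R) = (0.9539,0.2709,0.1294)
R[1][0] = 0.2709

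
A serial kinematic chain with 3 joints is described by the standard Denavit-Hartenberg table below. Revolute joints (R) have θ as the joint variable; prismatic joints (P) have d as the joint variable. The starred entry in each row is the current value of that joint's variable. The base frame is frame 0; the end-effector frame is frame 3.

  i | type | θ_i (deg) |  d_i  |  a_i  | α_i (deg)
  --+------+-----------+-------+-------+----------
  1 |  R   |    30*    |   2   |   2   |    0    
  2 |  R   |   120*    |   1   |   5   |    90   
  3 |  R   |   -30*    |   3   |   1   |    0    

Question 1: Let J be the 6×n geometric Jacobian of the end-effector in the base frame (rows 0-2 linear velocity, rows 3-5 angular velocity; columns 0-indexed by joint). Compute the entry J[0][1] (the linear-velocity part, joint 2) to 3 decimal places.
-5.531

axis z_1 = (0.0000,0.0000,1.0000); lever o_n−o_1 = (-3.5801,5.5311,0.5000)
cross product → J_v[:, 1] = (-5.5311,-3.5801,0.0000)
J_ω[:, 1] = z_1
entry J[0][1] = -5.5311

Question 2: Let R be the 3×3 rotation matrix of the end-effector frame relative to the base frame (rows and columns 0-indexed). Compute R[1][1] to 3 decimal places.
End-effector y-axis (col 1 of R) = (-0.4330,0.2500,0.8660)
R[1][1] = 0.2500

0.250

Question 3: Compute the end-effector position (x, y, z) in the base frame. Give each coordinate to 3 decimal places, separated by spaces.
after link 1: o_1 = (1.7321, 1.0000, 2.0000)
after link 2: o_2 = (-2.5981, 3.5000, 3.0000)
after link 3: o_3 = (-1.8481, 6.5311, 2.5000)

-1.848 6.531 2.500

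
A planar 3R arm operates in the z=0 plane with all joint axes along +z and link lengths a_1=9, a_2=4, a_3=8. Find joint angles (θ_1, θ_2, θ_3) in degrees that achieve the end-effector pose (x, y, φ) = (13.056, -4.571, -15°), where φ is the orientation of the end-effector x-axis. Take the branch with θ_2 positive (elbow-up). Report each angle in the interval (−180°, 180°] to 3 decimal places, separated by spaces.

-45.002 150.000 -119.998

wrist centre = target − a_3·(cos φ, sin φ) = (5.3286, -2.5004)
cos θ_2 = (34.6461−9²−4²)/(2·9·4) = -0.8660; θ_2 = 150.0000° (elbow-up)
β = atan2(-2.5004,5.3286) = -25.1384°; ψ = atan2(2.0000,5.5359) = 19.8637°
θ_1 = β − ψ = -45.0020°
θ_3 = φ − θ_1 − θ_2 = -119.9980° (wrapped to (-180°,180°])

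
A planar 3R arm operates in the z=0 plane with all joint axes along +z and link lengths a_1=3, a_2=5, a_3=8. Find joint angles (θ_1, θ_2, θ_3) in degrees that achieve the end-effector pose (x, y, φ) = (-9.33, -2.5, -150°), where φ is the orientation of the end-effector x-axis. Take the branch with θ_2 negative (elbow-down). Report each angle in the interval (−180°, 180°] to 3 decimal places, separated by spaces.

wrist centre = target − a_3·(cos φ, sin φ) = (-2.4018, 1.5000)
cos θ_2 = (8.0186−3²−5²)/(2·3·5) = -0.8660; θ_2 = -150.0023° (elbow-down)
β = atan2(1.5000,-2.4018) = 148.0139°; ψ = atan2(-2.4998,-1.3302) = -118.0187°
θ_1 = β − ψ = 266.0326°
θ_3 = φ − θ_1 − θ_2 = 93.9697° (wrapped to (-180°,180°])

-93.967 -150.002 93.970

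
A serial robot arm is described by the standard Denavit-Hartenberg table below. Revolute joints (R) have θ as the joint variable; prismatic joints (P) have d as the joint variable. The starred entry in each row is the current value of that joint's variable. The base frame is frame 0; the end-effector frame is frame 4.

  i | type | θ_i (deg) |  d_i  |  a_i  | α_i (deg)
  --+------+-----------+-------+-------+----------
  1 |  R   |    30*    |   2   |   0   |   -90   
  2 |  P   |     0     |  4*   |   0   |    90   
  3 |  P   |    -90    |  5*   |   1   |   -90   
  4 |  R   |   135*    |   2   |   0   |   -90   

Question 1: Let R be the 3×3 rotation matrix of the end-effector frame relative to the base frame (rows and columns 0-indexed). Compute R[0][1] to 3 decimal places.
-0.866

End-effector y-axis (col 1 of R) = (-0.8660,-0.5000,-0.0000)
R[0][1] = -0.8660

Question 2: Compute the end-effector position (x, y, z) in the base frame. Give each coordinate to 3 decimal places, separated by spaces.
after link 1: o_1 = (0.0000, 0.0000, 2.0000)
after link 2: o_2 = (-2.0000, 3.4641, 2.0000)
after link 3: o_3 = (-1.5000, 2.5981, 7.0000)
after link 4: o_4 = (0.2321, 3.5981, 7.0000)

0.232 3.598 7.000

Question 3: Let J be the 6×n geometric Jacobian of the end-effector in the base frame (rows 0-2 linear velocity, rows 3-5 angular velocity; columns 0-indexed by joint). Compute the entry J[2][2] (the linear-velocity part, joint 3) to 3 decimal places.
1.000

prismatic axis z_2 = (0.0000,0.0000,1.0000)
J_v[:, 2] = z_2; J_ω[:, 2] = (0,0,0)
entry J[2][2] = 1.0000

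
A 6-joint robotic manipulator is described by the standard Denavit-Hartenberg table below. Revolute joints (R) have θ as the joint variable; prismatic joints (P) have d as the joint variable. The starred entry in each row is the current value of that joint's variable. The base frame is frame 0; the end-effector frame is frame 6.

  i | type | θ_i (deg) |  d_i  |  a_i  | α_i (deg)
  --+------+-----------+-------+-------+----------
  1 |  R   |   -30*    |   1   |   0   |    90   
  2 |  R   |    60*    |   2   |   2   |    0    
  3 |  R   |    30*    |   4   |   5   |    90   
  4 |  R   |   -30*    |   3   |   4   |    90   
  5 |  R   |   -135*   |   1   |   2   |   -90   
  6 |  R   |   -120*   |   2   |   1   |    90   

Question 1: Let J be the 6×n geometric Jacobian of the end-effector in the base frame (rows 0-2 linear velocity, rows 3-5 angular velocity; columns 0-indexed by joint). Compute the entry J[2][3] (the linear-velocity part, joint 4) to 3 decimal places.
3.793

axis z_3 = (0.8660,-0.5000,-0.0000); lever o_n−o_3 = (2.3512,3.0221,2.8373)
cross product → J_v[:, 3] = (-1.4186,-2.4572,3.7928)
J_ω[:, 3] = z_3
entry J[2][3] = 3.7928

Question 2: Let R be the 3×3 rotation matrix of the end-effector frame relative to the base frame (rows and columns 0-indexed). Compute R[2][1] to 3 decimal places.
0.612

End-effector y-axis (col 1 of R) = (-0.4356,0.6597,0.6124)
R[2][1] = 0.6124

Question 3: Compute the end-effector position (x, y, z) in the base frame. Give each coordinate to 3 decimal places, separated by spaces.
after link 1: o_1 = (0.0000, 0.0000, 1.0000)
after link 2: o_2 = (-0.1340, -2.2321, 2.7321)
after link 3: o_3 = (-2.1340, -5.6962, 7.7321)
after link 4: o_4 = (1.4641, -5.4641, 11.1962)
after link 5: o_5 = (0.3188, -4.6194, 9.4714)
after link 6: o_6 = (0.2172, -2.6741, 10.5693)

0.217 -2.674 10.569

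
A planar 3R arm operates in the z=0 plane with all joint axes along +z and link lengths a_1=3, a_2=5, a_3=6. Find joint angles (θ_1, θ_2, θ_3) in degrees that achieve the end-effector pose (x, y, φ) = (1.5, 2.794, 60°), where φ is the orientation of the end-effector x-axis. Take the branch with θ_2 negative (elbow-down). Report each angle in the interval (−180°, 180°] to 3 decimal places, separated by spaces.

-3.973 -149.996 -146.031

wrist centre = target − a_3·(cos φ, sin φ) = (-1.5000, -2.4022)
cos θ_2 = (8.0203−3²−5²)/(2·3·5) = -0.8660; θ_2 = -149.9958° (elbow-down)
β = atan2(-2.4022,-1.5000) = -121.9823°; ψ = atan2(-2.5003,-1.3299) = -118.0090°
θ_1 = β − ψ = -3.9733°
θ_3 = φ − θ_1 − θ_2 = -146.0309° (wrapped to (-180°,180°])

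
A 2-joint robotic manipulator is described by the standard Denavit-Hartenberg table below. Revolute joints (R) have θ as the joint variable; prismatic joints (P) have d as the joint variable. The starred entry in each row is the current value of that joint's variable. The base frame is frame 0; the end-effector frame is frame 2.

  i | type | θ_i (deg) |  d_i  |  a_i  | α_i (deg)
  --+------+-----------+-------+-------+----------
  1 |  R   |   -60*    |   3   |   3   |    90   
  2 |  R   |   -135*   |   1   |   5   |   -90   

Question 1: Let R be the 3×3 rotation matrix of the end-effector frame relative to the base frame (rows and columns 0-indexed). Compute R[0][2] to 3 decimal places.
0.354

End-effector z-axis (col 2 of R) = (0.3536,-0.6124,-0.7071)
R[0][2] = 0.3536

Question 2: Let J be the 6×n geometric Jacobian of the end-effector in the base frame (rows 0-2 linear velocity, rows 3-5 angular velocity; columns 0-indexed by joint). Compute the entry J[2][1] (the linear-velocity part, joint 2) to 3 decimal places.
axis z_1 = (-0.8660,-0.5000,0.0000); lever o_n−o_1 = (-2.6338,2.5619,-3.5355)
cross product → J_v[:, 1] = (1.7678,-3.0619,-3.5355)
J_ω[:, 1] = z_1
entry J[2][1] = -3.5355

-3.536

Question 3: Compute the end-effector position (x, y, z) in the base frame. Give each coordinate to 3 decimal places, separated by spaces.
-1.134 -0.036 -0.536

after link 1: o_1 = (1.5000, -2.5981, 3.0000)
after link 2: o_2 = (-1.1338, -0.0362, -0.5355)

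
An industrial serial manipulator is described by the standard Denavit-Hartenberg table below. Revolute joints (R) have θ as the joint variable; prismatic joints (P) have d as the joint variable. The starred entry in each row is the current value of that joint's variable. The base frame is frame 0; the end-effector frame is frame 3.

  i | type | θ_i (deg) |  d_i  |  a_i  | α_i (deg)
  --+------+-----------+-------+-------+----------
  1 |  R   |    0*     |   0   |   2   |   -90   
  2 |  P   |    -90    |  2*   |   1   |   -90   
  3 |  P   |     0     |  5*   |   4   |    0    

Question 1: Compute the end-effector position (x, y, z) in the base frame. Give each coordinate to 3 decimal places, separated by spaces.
after link 1: o_1 = (2.0000, 0.0000, 0.0000)
after link 2: o_2 = (2.0000, 2.0000, 1.0000)
after link 3: o_3 = (7.0000, 2.0000, 5.0000)

7.000 2.000 5.000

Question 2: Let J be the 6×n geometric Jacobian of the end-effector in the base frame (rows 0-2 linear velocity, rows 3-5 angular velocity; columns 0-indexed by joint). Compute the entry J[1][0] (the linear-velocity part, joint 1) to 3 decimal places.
axis z_0 = ẑ; lever o_n−o_0 = (7.0000,2.0000,5.0000)
cross product → J_v[:, 0] = (-2.0000,7.0000,0.0000)
J_ω[:, 0] = z_0
entry J[1][0] = 7.0000

7.000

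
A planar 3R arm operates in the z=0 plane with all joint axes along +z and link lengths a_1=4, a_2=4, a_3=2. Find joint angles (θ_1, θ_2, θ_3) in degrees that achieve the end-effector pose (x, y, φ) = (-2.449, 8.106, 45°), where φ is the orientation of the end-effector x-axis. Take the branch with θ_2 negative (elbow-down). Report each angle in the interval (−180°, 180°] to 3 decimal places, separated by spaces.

wrist centre = target − a_3·(cos φ, sin φ) = (-3.8632, 6.6918)
cos θ_2 = (59.7044−4²−4²)/(2·4·4) = 0.8658; θ_2 = -30.0300° (elbow-down)
β = atan2(6.6918,-3.8632) = 119.9981°; ψ = atan2(-2.0018,7.4631) = -15.0150°
θ_1 = β − ψ = 135.0131°
θ_3 = φ − θ_1 − θ_2 = -59.9831° (wrapped to (-180°,180°])

135.013 -30.030 -59.983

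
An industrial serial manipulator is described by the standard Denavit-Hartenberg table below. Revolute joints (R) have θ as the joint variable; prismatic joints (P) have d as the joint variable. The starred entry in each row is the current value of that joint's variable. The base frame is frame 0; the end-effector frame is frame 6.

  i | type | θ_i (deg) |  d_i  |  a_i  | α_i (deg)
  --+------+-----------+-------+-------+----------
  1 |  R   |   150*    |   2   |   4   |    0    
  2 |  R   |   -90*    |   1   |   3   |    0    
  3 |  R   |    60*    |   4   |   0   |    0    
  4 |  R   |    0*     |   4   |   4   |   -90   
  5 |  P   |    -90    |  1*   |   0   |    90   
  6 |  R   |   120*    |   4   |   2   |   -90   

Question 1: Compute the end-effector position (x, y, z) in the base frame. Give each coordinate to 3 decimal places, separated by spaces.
-4.330 3.232 10.000

after link 1: o_1 = (-3.4641, 2.0000, 2.0000)
after link 2: o_2 = (-1.9641, 4.5981, 3.0000)
after link 3: o_3 = (-1.9641, 4.5981, 7.0000)
after link 4: o_4 = (-3.9641, 8.0622, 11.0000)
after link 5: o_5 = (-4.8301, 7.5622, 11.0000)
after link 6: o_6 = (-4.3301, 3.2321, 10.0000)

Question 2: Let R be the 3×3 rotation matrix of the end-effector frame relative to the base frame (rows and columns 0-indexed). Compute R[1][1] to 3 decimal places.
End-effector y-axis (col 1 of R) = (-0.5000,0.8660,-0.0000)
R[1][1] = 0.8660

0.866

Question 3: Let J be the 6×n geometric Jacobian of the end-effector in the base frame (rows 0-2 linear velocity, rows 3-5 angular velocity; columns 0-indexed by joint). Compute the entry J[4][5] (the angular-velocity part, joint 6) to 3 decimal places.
-0.866

axis z_5 = (0.5000,-0.8660,0.0000); lever o_n−o_5 = (0.5000,-4.3301,-1.0000)
cross product → J_v[:, 5] = (0.8660,0.5000,-1.7321)
J_ω[:, 5] = z_5
entry J[4][5] = -0.8660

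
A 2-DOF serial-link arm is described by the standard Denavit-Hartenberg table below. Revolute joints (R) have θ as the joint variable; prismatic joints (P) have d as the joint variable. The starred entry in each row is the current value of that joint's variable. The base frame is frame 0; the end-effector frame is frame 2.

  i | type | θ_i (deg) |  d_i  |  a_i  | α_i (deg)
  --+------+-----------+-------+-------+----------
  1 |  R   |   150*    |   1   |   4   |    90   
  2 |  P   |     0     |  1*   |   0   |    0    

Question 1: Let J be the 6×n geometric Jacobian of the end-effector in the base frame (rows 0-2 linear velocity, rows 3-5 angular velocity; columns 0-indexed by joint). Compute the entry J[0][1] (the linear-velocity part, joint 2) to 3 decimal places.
prismatic axis z_1 = (0.5000,0.8660,0.0000)
J_v[:, 1] = z_1; J_ω[:, 1] = (0,0,0)
entry J[0][1] = 0.5000

0.500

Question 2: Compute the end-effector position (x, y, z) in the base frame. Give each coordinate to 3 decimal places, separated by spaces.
after link 1: o_1 = (-3.4641, 2.0000, 1.0000)
after link 2: o_2 = (-2.9641, 2.8660, 1.0000)

-2.964 2.866 1.000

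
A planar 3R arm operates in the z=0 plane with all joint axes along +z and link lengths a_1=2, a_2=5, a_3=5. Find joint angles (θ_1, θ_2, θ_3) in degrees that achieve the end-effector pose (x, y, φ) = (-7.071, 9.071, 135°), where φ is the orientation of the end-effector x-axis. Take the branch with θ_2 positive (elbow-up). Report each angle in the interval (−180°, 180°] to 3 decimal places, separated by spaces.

89.996 45.005 -0.001

wrist centre = target − a_3·(cos φ, sin φ) = (-3.5355, 5.5355)
cos θ_2 = (43.1409−2²−5²)/(2·2·5) = 0.7070; θ_2 = 45.0050° (elbow-up)
β = atan2(5.5355,-3.5355) = 122.5661°; ψ = atan2(3.5358,5.5352) = 32.5700°
θ_1 = β − ψ = 89.9961°
θ_3 = φ − θ_1 − θ_2 = -0.0011° (wrapped to (-180°,180°])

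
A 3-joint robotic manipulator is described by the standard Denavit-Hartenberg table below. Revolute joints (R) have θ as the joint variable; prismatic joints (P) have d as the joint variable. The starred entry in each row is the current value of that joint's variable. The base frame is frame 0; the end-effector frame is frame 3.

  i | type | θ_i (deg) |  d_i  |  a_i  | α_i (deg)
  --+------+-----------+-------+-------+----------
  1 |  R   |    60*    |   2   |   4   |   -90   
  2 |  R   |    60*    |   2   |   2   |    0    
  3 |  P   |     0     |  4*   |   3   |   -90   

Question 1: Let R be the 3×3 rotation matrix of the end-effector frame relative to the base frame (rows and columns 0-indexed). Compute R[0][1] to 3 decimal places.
0.866

End-effector y-axis (col 1 of R) = (0.8660,-0.5000,-0.0000)
R[0][1] = 0.8660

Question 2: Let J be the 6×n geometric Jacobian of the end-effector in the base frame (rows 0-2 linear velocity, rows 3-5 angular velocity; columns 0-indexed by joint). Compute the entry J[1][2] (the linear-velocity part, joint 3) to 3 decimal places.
prismatic axis z_2 = (-0.8660,0.5000,0.0000)
J_v[:, 2] = z_2; J_ω[:, 2] = (0,0,0)
entry J[1][2] = 0.5000

0.500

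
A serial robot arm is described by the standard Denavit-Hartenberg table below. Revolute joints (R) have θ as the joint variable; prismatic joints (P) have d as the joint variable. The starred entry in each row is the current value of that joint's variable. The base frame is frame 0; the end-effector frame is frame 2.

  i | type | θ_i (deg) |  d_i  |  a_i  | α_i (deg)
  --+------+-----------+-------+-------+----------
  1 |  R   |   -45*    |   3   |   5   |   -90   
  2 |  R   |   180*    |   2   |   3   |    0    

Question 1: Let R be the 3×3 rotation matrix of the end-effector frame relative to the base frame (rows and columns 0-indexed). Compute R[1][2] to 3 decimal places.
0.707

End-effector z-axis (col 2 of R) = (0.7071,0.7071,0.0000)
R[1][2] = 0.7071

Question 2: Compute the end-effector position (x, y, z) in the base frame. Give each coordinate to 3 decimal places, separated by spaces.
2.828 0.000 3.000

after link 1: o_1 = (3.5355, -3.5355, 3.0000)
after link 2: o_2 = (2.8284, 0.0000, 3.0000)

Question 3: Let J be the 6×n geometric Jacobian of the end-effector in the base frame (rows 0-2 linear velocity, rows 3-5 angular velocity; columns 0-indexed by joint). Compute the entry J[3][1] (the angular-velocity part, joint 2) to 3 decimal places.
0.707

axis z_1 = (0.7071,0.7071,0.0000); lever o_n−o_1 = (-0.7071,3.5355,-0.0000)
cross product → J_v[:, 1] = (-0.0000,0.0000,3.0000)
J_ω[:, 1] = z_1
entry J[3][1] = 0.7071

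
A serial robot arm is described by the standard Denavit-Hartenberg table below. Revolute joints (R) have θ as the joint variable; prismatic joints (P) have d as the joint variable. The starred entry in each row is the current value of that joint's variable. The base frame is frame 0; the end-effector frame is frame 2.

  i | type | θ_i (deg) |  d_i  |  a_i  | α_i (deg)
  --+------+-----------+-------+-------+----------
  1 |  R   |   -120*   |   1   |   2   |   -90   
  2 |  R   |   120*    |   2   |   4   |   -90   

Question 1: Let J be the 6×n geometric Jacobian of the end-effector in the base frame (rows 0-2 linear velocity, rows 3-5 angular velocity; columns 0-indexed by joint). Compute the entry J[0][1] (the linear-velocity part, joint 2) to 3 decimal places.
axis z_1 = (0.8660,-0.5000,0.0000); lever o_n−o_1 = (2.7321,0.7321,-3.4641)
cross product → J_v[:, 1] = (1.7321,3.0000,2.0000)
J_ω[:, 1] = z_1
entry J[0][1] = 1.7321

1.732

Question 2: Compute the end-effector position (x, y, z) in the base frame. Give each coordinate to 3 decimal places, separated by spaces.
after link 1: o_1 = (-1.0000, -1.7321, 1.0000)
after link 2: o_2 = (1.7321, -1.0000, -2.4641)

1.732 -1.000 -2.464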